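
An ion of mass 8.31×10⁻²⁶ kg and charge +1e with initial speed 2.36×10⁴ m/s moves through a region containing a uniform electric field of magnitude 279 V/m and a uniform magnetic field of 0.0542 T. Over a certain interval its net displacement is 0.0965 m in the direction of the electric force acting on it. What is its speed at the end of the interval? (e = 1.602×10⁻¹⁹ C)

B does no work; ΔKE = |q|E d.
½mv_f² = ½mv₀² + |q|Ed = ½(8.31×10⁻²⁶)(2.36×10⁴)² + (1.602×10⁻¹⁹)(279)(0.0965) ≈ 2.314×10⁻¹⁷ J + 4.313×10⁻¹⁸ J ≈ 2.745×10⁻¹⁷ J.
v_f = √(2·2.745×10⁻¹⁷/8.31×10⁻²⁶) ≈ 2.57×10⁴ m/s.

v_f ≈ 2.57×10⁴ m/s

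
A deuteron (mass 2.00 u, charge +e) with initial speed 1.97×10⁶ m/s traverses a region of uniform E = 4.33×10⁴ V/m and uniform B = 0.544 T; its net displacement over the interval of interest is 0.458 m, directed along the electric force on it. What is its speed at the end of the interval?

v_f ≈ 2.41×10⁶ m/s

B does no work; ΔKE = |q|E d.
½mv_f² = ½mv₀² + |q|Ed = ½(3.322×10⁻²⁷)(1.97×10⁶)² + (1.602×10⁻¹⁹)(4.33×10⁴)(0.458) ≈ 6.446×10⁻¹⁵ J + 3.177×10⁻¹⁵ J ≈ 9.623×10⁻¹⁵ J.
v_f = √(2·9.623×10⁻¹⁵/3.322×10⁻²⁷) ≈ 2.41×10⁶ m/s.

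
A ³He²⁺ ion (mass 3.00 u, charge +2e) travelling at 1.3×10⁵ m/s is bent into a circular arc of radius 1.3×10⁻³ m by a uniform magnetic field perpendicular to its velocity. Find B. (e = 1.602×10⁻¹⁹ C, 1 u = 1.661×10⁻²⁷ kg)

B ≈ 1.6 T

From |q|vB = mv²/r, B = mv/(|q|r).
B = (4.983×10⁻²⁷)(1.3×10⁵)/((3.204×10⁻¹⁹)(1.3×10⁻³)) ≈ 1.6 T.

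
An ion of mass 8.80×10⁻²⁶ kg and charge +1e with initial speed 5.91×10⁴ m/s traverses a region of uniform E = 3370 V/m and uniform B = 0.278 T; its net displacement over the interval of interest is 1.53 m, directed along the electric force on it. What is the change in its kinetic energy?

ΔKE ≈ 8.26×10⁻¹⁶ J

The magnetic force is always ⟂ v and does no work; only the electric force changes KE.
ΔKE = F_E · d = |q|E d = (1.602×10⁻¹⁹)(3370)(1.53) ≈ 8.26×10⁻¹⁶ J.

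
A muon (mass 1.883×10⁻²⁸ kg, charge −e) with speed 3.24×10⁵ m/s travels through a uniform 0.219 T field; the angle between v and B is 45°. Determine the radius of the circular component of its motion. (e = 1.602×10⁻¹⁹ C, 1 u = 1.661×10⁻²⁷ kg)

v⊥ = v sinθ = 3.24×10⁵·sin45° ≈ 2.291×10⁵ m/s.
r = m v⊥/(|q|B) = (1.883×10⁻²⁸)(2.291×10⁵)/((1.602×10⁻¹⁹)(0.219)) ≈ 1.23×10⁻³ m.

r ≈ 1.23×10⁻³ m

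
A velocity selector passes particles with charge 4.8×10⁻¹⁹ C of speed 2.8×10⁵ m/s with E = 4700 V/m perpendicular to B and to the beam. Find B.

B = 0.017 T

Balance of forces in the selector: qE = qvB ⇒ B = E/v.
B = 4700/2.8×10⁵ = 0.017 T.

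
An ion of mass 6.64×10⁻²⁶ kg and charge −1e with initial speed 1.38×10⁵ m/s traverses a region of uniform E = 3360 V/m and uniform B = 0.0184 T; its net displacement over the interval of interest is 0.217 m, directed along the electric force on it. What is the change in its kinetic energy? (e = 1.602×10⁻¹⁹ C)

The magnetic force is always ⟂ v and does no work; only the electric force changes KE.
ΔKE = F_E · d = |q|E d = (1.602×10⁻¹⁹)(3360)(0.217) ≈ 1.17×10⁻¹⁶ J.

ΔKE ≈ 1.17×10⁻¹⁶ J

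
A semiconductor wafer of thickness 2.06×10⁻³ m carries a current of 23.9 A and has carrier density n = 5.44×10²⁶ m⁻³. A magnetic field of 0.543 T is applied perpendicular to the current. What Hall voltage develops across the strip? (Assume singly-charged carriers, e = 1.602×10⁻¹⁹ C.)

V_H = IB/(n e t).
V_H = (23.9)(0.543)/((5.44×10²⁶)(1.602×10⁻¹⁹)(2.06×10⁻³)) ≈ 7.23×10⁻⁵ V.

V_H ≈ 7.23×10⁻⁵ V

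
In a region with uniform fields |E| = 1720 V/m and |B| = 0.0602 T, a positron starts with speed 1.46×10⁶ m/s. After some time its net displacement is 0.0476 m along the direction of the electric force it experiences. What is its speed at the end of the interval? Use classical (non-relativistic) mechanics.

B does no work; ΔKE = |q|E d.
½mv_f² = ½mv₀² + |q|Ed = ½(9.109×10⁻³¹)(1.46×10⁶)² + (1.602×10⁻¹⁹)(1720)(0.0476) ≈ 9.708×10⁻¹⁹ J + 1.312×10⁻¹⁷ J ≈ 1.409×10⁻¹⁷ J.
v_f = √(2·1.409×10⁻¹⁷/9.109×10⁻³¹) ≈ 5.56×10⁶ m/s.

v_f ≈ 5.56×10⁶ m/s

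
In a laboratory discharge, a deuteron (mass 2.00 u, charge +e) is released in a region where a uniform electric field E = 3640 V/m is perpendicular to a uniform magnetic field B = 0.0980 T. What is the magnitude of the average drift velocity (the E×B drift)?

v_d ≈ 3.71×10⁴ m/s

The steady drift has the magnetic force balancing the electric force, so v_d = E/B.
v_d = 3640/0.0980 = 3.71×10⁴ m/s.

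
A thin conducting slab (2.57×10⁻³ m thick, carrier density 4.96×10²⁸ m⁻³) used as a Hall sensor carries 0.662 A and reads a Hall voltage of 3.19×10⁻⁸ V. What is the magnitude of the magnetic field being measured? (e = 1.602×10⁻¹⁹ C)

From V_H = IB/(n e t), B = V_H n e t / I.
B = (3.19×10⁻⁸)(4.96×10²⁸)(1.602×10⁻¹⁹)(2.57×10⁻³)/0.662 ≈ 0.984 T.

B ≈ 0.984 T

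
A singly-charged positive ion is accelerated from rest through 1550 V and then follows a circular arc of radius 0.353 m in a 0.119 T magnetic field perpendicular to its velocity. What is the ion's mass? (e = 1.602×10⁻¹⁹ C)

Combine |q|V = ½mv² and r = mv/(|q|B): eliminate v to get m = qB²r²/(2V).
m = (1.602×10⁻¹⁹)(0.119)²(0.353)²/(2·1550) ≈ 9.12×10⁻²⁶ kg.

m ≈ 9.12×10⁻²⁶ kg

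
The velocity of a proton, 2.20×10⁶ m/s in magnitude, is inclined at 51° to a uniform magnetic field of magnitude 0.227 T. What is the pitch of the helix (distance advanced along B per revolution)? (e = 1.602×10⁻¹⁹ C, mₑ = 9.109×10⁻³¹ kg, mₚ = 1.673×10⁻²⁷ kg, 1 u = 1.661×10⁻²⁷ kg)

p ≈ 0.400 m

v∥ = v cosθ = 2.20×10⁶·cos51° ≈ 1.385×10⁶ m/s.
T = 2πm/(|q|B) = 2π(1.673×10⁻²⁷)/((1.602×10⁻¹⁹)(0.227)) ≈ 2.891×10⁻⁷ s.
pitch = v∥ T = (1.385×10⁶)(2.891×10⁻⁷) ≈ 0.400 m.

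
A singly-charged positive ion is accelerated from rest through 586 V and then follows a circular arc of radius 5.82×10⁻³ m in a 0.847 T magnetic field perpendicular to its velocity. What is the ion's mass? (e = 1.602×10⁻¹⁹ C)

m ≈ 3.32×10⁻²⁷ kg

Combine |q|V = ½mv² and r = mv/(|q|B): eliminate v to get m = qB²r²/(2V).
m = (1.602×10⁻¹⁹)(0.847)²(5.82×10⁻³)²/(2·586) ≈ 3.32×10⁻²⁷ kg.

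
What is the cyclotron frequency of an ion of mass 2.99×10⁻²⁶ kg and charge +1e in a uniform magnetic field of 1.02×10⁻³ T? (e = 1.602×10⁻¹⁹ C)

f ≈ 870 Hz

f = |q|B/(2πm).
f = (1.602×10⁻¹⁹)(1.02×10⁻³)/(2π·2.99×10⁻²⁶) ≈ 870 Hz.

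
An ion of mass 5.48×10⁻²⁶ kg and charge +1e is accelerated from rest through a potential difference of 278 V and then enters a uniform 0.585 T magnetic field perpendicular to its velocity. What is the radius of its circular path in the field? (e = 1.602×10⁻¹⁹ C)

Acceleration: |q|V = ½mv² ⇒ v = √(2|q|V/m) = √(2·1.602×10⁻¹⁹·278/5.48×10⁻²⁶) ≈ 4.032×10⁴ m/s.
In the field: r = mv/(|q|B) = (5.48×10⁻²⁶)(4.032×10⁴)/((1.602×10⁻¹⁹)(0.585)) ≈ 0.0236 m.

r ≈ 0.0236 m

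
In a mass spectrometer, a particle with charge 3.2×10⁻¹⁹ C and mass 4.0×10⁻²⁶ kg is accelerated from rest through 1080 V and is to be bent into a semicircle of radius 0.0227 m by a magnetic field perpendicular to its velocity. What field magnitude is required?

B ≈ 0.724 T

v = √(2|q|V/m) = √(2·3.2×10⁻¹⁹·1080/4.0×10⁻²⁶) ≈ 1.315×10⁵ m/s.
B = mv/(|q|r) = (4.0×10⁻²⁶)(1.315×10⁵)/((3.2×10⁻¹⁹)(0.0227)) ≈ 0.724 T.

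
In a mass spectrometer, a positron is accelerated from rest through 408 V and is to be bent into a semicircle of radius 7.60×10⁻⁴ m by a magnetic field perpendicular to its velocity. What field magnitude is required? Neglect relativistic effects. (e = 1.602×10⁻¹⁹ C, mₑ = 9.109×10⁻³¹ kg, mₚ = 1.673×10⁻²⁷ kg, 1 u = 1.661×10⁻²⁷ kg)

B ≈ 0.0896 T

v = √(2|q|V/m) = √(2·1.602×10⁻¹⁹·408/9.109×10⁻³¹) ≈ 1.198×10⁷ m/s.
B = mv/(|q|r) = (9.109×10⁻³¹)(1.198×10⁷)/((1.602×10⁻¹⁹)(7.60×10⁻⁴)) ≈ 0.0896 T.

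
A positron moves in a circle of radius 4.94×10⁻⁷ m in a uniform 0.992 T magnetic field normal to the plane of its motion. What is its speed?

v ≈ 8.62×10⁴ m/s

From |q|vB = mv²/r, v = |q|Br/m.
v = (1.602×10⁻¹⁹)(0.992)(4.94×10⁻⁷)/9.109×10⁻³¹ ≈ 8.62×10⁴ m/s.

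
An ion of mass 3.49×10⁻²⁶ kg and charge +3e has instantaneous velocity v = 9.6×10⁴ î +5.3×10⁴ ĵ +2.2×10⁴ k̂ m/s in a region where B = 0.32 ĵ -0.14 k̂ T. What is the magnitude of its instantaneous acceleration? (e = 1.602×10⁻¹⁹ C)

|a| ≈ 5.03×10¹¹ m/s²

v×B = (-1.45×10⁴, 1.34×10⁴, 3.07×10⁴) N/C.
F = q v×B = (4.806×10⁻¹⁹ C)·(-1.45×10⁴, 1.34×10⁴, 3.07×10⁴) = (-6.95×10⁻¹⁵, 6.46×10⁻¹⁵, 1.48×10⁻¹⁴) N.
|a| = |F|/m = 1.755×10⁻¹⁴/3.49×10⁻²⁶ ≈ 5.03×10¹¹ m/s².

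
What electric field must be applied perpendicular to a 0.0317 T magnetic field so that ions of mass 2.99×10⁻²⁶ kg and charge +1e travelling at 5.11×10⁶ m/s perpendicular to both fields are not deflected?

E = 1.62×10⁵ V/m

For straight-line motion qE = qvB, so E = vB.
E = 5.11×10⁶ × 0.0317 = 1.62×10⁵ V/m.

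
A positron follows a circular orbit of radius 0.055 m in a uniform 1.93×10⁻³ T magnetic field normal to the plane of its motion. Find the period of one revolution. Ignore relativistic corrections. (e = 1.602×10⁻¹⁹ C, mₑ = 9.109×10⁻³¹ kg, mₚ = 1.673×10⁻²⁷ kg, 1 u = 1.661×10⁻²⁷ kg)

The cyclotron period depends only on m, q, B: T = 2πm/(|q|B).
T = 2π(9.109×10⁻³¹)/((1.602×10⁻¹⁹)(1.93×10⁻³)) ≈ 1.85×10⁻⁸ s.

T ≈ 1.85×10⁻⁸ s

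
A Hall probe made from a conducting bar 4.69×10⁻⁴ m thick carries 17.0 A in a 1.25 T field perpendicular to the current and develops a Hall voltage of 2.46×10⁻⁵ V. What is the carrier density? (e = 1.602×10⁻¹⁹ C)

From V_H = IB/(n e t), n = IB/(V_H e t).
n = (17.0)(1.25)/((2.46×10⁻⁵)(1.602×10⁻¹⁹)(4.69×10⁻⁴)) ≈ 1.15×10²⁸ m⁻³.

n ≈ 1.15×10²⁸ m⁻³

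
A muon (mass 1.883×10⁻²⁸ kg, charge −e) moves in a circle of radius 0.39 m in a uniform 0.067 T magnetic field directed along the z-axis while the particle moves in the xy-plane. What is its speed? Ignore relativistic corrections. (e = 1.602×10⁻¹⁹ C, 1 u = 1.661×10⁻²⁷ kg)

From |q|vB = mv²/r, v = |q|Br/m.
v = (1.602×10⁻¹⁹)(0.067)(0.39)/1.883×10⁻²⁸ ≈ 2.2×10⁷ m/s.

v ≈ 2.2×10⁷ m/s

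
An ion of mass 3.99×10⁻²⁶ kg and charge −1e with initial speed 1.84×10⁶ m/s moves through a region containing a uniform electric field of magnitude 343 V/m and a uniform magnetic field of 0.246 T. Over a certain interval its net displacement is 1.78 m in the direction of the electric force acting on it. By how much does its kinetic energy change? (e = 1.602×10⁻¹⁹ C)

ΔKE ≈ 9.78×10⁻¹⁷ J

The magnetic force is always ⟂ v and does no work; only the electric force changes KE.
ΔKE = F_E · d = |q|E d = (1.602×10⁻¹⁹)(343)(1.78) ≈ 9.78×10⁻¹⁷ J.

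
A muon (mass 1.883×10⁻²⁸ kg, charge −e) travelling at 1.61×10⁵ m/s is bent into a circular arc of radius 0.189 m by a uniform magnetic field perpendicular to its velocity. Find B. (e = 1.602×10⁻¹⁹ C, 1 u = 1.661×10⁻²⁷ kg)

From |q|vB = mv²/r, B = mv/(|q|r).
B = (1.883×10⁻²⁸)(1.61×10⁵)/((1.602×10⁻¹⁹)(0.189)) ≈ 1.00×10⁻³ T.

B ≈ 1.00×10⁻³ T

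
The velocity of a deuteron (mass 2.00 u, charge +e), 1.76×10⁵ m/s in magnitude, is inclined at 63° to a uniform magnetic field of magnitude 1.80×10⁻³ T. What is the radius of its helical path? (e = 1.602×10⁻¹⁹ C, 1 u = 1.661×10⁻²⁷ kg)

r ≈ 1.81 m

v⊥ = v sinθ = 1.76×10⁵·sin63° ≈ 1.568×10⁵ m/s.
r = m v⊥/(|q|B) = (3.322×10⁻²⁷)(1.568×10⁵)/((1.602×10⁻¹⁹)(1.80×10⁻³)) ≈ 1.81 m.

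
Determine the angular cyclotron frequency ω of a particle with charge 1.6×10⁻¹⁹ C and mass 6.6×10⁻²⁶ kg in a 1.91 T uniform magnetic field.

ω = |q|B/m.
ω = (1.6×10⁻¹⁹)(1.91)/6.6×10⁻²⁶ ≈ 4.63×10⁶ rad/s.

ω ≈ 4.63×10⁶ rad/s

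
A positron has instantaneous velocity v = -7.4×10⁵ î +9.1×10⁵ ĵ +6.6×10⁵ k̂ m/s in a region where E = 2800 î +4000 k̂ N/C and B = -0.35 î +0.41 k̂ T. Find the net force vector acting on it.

v×B = (3.73×10⁵, 7.24×10⁴, 3.18×10⁵) N/C.
E + v×B = (3.76×10⁵, 7.24×10⁴, 3.22×10⁵) N/C.
F = q(E + v×B) = (1.602×10⁻¹⁹ C)·(3.76×10⁵, 7.24×10⁴, 3.22×10⁵) = (6.02×10⁻¹⁴, 1.16×10⁻¹⁴, 5.17×10⁻¹⁴) N.

F ≈ (6.02×10⁻¹⁴, 1.16×10⁻¹⁴, 5.17×10⁻¹⁴) N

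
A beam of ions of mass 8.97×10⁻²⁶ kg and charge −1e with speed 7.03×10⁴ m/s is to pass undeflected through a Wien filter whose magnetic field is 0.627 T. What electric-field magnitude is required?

E = 4.41×10⁴ V/m

For straight-line motion qE = qvB, so E = vB.
E = 7.03×10⁴ × 0.627 = 4.41×10⁴ V/m.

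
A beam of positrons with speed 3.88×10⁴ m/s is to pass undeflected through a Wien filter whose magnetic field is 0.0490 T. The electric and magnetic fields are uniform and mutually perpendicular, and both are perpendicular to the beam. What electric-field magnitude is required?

E = 1900 V/m

For straight-line motion qE = qvB, so E = vB.
E = 3.88×10⁴ × 0.0490 = 1900 V/m.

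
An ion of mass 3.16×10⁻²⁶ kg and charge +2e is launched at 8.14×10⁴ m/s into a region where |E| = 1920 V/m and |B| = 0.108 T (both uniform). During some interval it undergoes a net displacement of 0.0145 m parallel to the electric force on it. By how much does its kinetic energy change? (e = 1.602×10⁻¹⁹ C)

ΔKE ≈ 8.92×10⁻¹⁸ J

The magnetic force is always ⟂ v and does no work; only the electric force changes KE.
ΔKE = F_E · d = |q|E d = (3.204×10⁻¹⁹)(1920)(0.0145) ≈ 8.92×10⁻¹⁸ J.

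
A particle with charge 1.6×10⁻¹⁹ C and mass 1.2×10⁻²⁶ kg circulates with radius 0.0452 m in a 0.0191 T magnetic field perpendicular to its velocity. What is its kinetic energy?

v = |q|Br/m, then KE = ½mv² = (qBr)²/(2m).
v = (1.6×10⁻¹⁹)(0.0191)(0.0452)/1.2×10⁻²⁶ ≈ 1.151×10⁴ m/s.
KE = ½(1.2×10⁻²⁶)(1.151×10⁴)² ≈ 7.95×10⁻¹⁹ J.

KE ≈ 7.95×10⁻¹⁹ J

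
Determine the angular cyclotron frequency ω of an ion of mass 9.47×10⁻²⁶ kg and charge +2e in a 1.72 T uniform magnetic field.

ω = |q|B/m.
ω = (3.204×10⁻¹⁹)(1.72)/9.47×10⁻²⁶ ≈ 5.82×10⁶ rad/s.

ω ≈ 5.82×10⁶ rad/s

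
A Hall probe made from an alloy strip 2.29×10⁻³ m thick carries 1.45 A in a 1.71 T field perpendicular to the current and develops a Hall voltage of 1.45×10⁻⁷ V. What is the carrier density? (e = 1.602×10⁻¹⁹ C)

From V_H = IB/(n e t), n = IB/(V_H e t).
n = (1.45)(1.71)/((1.45×10⁻⁷)(1.602×10⁻¹⁹)(2.29×10⁻³)) ≈ 4.66×10²⁸ m⁻³.

n ≈ 4.66×10²⁸ m⁻³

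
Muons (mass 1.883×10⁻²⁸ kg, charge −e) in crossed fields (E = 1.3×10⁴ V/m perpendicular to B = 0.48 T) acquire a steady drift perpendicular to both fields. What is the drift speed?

The steady drift has the magnetic force balancing the electric force, so v_d = E/B.
v_d = 1.3×10⁴/0.48 = 2.7×10⁴ m/s.

v_d ≈ 2.7×10⁴ m/s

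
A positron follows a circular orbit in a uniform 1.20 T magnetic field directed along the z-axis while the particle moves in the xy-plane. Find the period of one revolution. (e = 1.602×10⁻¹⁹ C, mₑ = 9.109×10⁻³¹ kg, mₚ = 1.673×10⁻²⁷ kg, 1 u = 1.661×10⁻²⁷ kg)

T ≈ 2.98×10⁻¹¹ s

The cyclotron period depends only on m, q, B: T = 2πm/(|q|B).
T = 2π(9.109×10⁻³¹)/((1.602×10⁻¹⁹)(1.20)) ≈ 2.98×10⁻¹¹ s.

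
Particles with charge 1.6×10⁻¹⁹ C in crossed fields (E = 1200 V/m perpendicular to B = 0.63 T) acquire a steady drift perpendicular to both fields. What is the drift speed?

v_d ≈ 1900 m/s

In crossed fields the guiding centre drifts at v_d = |E×B|/B² = E/B, independent of charge and mass.
v_d = 1200/0.63 = 1900 m/s.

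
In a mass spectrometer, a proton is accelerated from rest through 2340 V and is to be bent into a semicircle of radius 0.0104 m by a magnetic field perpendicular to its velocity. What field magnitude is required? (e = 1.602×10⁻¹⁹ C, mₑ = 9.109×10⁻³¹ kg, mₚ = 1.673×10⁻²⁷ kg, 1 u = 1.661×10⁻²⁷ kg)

v = √(2|q|V/m) = √(2·1.602×10⁻¹⁹·2340/1.673×10⁻²⁷) ≈ 6.694×10⁵ m/s.
B = mv/(|q|r) = (1.673×10⁻²⁷)(6.694×10⁵)/((1.602×10⁻¹⁹)(0.0104)) ≈ 0.672 T.

B ≈ 0.672 T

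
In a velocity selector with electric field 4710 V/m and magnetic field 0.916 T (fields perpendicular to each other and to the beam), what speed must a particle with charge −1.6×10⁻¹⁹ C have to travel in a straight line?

Straight-line motion ⇒ electric and magnetic forces cancel, so E = vB.
v = E/B = 4710/0.916 = 5140 m/s.
The result is independent of the particle's charge and mass.

v = 5140 m/s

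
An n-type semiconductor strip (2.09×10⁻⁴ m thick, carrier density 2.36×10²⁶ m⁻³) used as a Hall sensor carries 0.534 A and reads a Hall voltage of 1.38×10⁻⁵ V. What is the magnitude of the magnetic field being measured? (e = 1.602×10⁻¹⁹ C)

From V_H = IB/(n e t), B = V_H n e t / I.
B = (1.38×10⁻⁵)(2.36×10²⁶)(1.602×10⁻¹⁹)(2.09×10⁻⁴)/0.534 ≈ 0.204 T.

B ≈ 0.204 T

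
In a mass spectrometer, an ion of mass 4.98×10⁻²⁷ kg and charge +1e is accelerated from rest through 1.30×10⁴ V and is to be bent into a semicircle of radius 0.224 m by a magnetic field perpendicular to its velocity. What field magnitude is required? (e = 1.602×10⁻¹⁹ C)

v = √(2|q|V/m) = √(2·1.602×10⁻¹⁹·1.30×10⁴/4.98×10⁻²⁷) ≈ 9.145×10⁵ m/s.
B = mv/(|q|r) = (4.98×10⁻²⁷)(9.145×10⁵)/((1.602×10⁻¹⁹)(0.224)) ≈ 0.127 T.

B ≈ 0.127 T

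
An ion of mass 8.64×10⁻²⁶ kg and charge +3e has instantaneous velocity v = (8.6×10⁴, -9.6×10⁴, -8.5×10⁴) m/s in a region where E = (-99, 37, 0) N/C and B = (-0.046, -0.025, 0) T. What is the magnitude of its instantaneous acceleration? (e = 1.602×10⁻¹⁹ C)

v×B = (-2120, 3910, -6570) N/C.
E + v×B = (-2220, 3950, -6570) N/C.
F = q(E + v×B) = (4.806×10⁻¹⁹ C)·(-2220, 3950, -6570) = (-1.07×10⁻¹⁵, 1.90×10⁻¹⁵, -3.16×10⁻¹⁵) N.
|a| = |F|/m = 3.834×10⁻¹⁵/8.64×10⁻²⁶ ≈ 4.44×10¹⁰ m/s².

|a| ≈ 4.44×10¹⁰ m/s²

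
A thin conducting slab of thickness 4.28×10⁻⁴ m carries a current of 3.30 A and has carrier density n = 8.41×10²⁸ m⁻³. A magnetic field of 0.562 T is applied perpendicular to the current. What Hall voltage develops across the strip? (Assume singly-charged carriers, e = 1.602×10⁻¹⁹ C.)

V_H = IB/(n e t).
V_H = (3.30)(0.562)/((8.41×10²⁸)(1.602×10⁻¹⁹)(4.28×10⁻⁴)) ≈ 3.22×10⁻⁷ V.

V_H ≈ 3.22×10⁻⁷ V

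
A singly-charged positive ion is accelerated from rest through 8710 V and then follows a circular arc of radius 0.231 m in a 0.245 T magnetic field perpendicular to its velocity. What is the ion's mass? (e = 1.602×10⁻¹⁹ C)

m ≈ 2.95×10⁻²⁶ kg

Combine |q|V = ½mv² and r = mv/(|q|B): eliminate v to get m = qB²r²/(2V).
m = (1.602×10⁻¹⁹)(0.245)²(0.231)²/(2·8710) ≈ 2.95×10⁻²⁶ kg.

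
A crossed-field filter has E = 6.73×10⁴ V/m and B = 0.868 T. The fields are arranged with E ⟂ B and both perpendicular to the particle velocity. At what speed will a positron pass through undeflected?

Zero net Lorentz force requires |qE| = |q v×B|, i.e. E = vB.
v = E/B = 6.73×10⁴/0.868 = 7.75×10⁴ m/s.
The result is independent of the particle's charge and mass.

v = 7.75×10⁴ m/s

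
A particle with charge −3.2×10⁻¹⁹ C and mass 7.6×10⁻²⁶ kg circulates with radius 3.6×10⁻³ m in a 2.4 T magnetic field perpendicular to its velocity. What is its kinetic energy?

KE ≈ 310 eV

v = |q|Br/m, then KE = ½mv² = (qBr)²/(2m).
v = (3.2×10⁻¹⁹)(2.4)(3.6×10⁻³)/7.6×10⁻²⁶ ≈ 3.638×10⁴ m/s.
KE = ½(7.6×10⁻²⁶)(3.638×10⁴)² ≈ 5.0×10⁻¹⁷ J = 310 eV.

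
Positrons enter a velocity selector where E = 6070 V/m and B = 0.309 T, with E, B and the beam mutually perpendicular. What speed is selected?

For undeflected motion the electric and magnetic forces balance: qE = qvB.
v = E/B = 6070/0.309 = 1.96×10⁴ m/s.

v = 1.96×10⁴ m/s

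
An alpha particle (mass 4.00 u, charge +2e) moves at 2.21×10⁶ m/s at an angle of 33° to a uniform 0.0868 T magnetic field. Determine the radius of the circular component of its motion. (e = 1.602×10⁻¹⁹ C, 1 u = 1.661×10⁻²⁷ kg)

r ≈ 0.288 m

v⊥ = v sinθ = 2.21×10⁶·sin33° ≈ 1.204×10⁶ m/s.
r = m v⊥/(|q|B) = (6.644×10⁻²⁷)(1.204×10⁶)/((3.204×10⁻¹⁹)(0.0868)) ≈ 0.288 m.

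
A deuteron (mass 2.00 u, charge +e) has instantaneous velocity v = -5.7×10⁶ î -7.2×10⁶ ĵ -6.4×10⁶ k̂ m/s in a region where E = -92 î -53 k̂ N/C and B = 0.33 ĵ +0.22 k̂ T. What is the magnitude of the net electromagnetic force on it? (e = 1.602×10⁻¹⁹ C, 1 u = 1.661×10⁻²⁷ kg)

v×B = (5.28×10⁵, 1.25×10⁶, -1.88×10⁶) N/C.
E + v×B = (5.28×10⁵, 1.25×10⁶, -1.88×10⁶) N/C.
F = q(E + v×B) = (1.602×10⁻¹⁹ C)·(5.28×10⁵, 1.25×10⁶, -1.88×10⁶) = (8.46×10⁻¹⁴, 2.01×10⁻¹³, -3.01×10⁻¹³) N.
|F| = 3.72×10⁻¹³ N.

|F| ≈ 3.72×10⁻¹³ N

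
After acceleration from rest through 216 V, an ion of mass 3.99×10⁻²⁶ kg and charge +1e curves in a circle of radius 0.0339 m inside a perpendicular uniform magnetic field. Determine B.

B ≈ 0.306 T

v = √(2|q|V/m) = √(2·1.602×10⁻¹⁹·216/3.99×10⁻²⁶) ≈ 4.165×10⁴ m/s.
B = mv/(|q|r) = (3.99×10⁻²⁶)(4.165×10⁴)/((1.602×10⁻¹⁹)(0.0339)) ≈ 0.306 T.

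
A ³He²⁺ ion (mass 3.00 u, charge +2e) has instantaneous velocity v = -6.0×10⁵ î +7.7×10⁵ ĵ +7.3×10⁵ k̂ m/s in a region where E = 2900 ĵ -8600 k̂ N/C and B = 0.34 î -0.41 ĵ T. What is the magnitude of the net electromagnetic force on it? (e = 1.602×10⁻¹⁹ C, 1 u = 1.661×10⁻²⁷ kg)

v×B = (2.99×10⁵, 2.48×10⁵, -1.58×10⁴) N/C.
E + v×B = (2.99×10⁵, 2.51×10⁵, -2.44×10⁴) N/C.
F = q(E + v×B) = (3.204×10⁻¹⁹ C)·(2.99×10⁵, 2.51×10⁵, -2.44×10⁴) = (9.59×10⁻¹⁴, 8.05×10⁻¹⁴, -7.82×10⁻¹⁵) N.
|F| = 1.25×10⁻¹³ N.

|F| ≈ 1.25×10⁻¹³ N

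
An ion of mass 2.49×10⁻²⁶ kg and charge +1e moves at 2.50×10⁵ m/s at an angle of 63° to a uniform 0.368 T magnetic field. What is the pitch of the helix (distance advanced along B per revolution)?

v∥ = v cosθ = 2.50×10⁵·cos63° ≈ 1.135×10⁵ m/s.
T = 2πm/(|q|B) = 2π(2.49×10⁻²⁶)/((1.602×10⁻¹⁹)(0.368)) ≈ 2.654×10⁻⁶ s.
pitch = v∥ T = (1.135×10⁵)(2.654×10⁻⁶) ≈ 0.301 m.

p ≈ 0.301 m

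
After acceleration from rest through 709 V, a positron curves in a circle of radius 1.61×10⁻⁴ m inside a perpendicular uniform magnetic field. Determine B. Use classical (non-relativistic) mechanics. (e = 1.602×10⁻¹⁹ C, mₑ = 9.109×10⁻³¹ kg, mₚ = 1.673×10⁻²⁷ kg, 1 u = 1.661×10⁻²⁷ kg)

v = √(2|q|V/m) = √(2·1.602×10⁻¹⁹·709/9.109×10⁻³¹) ≈ 1.579×10⁷ m/s.
B = mv/(|q|r) = (9.109×10⁻³¹)(1.579×10⁷)/((1.602×10⁻¹⁹)(1.61×10⁻⁴)) ≈ 0.558 T.

B ≈ 0.558 T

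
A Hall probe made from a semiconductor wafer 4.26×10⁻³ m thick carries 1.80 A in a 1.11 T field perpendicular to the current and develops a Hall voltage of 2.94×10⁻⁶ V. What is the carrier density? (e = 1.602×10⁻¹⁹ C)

From V_H = IB/(n e t), n = IB/(V_H e t).
n = (1.80)(1.11)/((2.94×10⁻⁶)(1.602×10⁻¹⁹)(4.26×10⁻³)) ≈ 9.96×10²⁶ m⁻³.

n ≈ 9.96×10²⁶ m⁻³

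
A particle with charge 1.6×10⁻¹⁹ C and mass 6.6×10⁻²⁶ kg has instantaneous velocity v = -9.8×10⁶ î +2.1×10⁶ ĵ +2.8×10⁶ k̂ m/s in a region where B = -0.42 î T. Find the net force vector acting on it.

F ≈ (0, -1.88×10⁻¹³, 1.41×10⁻¹³) N

v×B = (0, -1.18×10⁶, 8.82×10⁵) N/C.
F = q v×B = (1.6×10⁻¹⁹ C)·(0, -1.18×10⁶, 8.82×10⁵) = (0, -1.88×10⁻¹³, 1.41×10⁻¹³) N.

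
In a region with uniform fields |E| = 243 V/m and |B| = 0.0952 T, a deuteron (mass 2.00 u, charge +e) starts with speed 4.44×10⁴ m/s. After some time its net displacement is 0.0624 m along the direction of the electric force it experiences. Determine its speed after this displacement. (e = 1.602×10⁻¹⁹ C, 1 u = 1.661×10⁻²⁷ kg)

v_f ≈ 5.86×10⁴ m/s

B does no work; ΔKE = |q|E d.
½mv_f² = ½mv₀² + |q|Ed = ½(3.322×10⁻²⁷)(4.44×10⁴)² + (1.602×10⁻¹⁹)(243)(0.0624) ≈ 3.274×10⁻¹⁸ J + 2.429×10⁻¹⁸ J ≈ 5.704×10⁻¹⁸ J.
v_f = √(2·5.704×10⁻¹⁸/3.322×10⁻²⁷) ≈ 5.86×10⁴ m/s.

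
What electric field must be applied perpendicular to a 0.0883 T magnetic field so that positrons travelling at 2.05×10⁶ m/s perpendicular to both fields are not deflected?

E = 1.81×10⁵ V/m

For straight-line motion qE = qvB, so E = vB.
E = 2.05×10⁶ × 0.0883 = 1.81×10⁵ V/m.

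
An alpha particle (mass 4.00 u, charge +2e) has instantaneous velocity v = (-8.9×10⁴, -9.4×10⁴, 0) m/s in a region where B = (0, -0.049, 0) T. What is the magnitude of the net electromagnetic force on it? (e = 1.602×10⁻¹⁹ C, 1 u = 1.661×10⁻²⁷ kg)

v×B = (0, 0, 4360) N/C.
F = q v×B = (3.204×10⁻¹⁹ C)·(0, 0, 4360) = (0, 0, 1.40×10⁻¹⁵) N.
|F| = 1.40×10⁻¹⁵ N.

|F| ≈ 1.40×10⁻¹⁵ N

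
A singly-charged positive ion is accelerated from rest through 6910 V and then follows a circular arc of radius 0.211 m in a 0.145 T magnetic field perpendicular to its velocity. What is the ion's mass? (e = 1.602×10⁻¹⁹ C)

Combine |q|V = ½mv² and r = mv/(|q|B): eliminate v to get m = qB²r²/(2V).
m = (1.602×10⁻¹⁹)(0.145)²(0.211)²/(2·6910) ≈ 1.09×10⁻²⁶ kg.

m ≈ 1.09×10⁻²⁶ kg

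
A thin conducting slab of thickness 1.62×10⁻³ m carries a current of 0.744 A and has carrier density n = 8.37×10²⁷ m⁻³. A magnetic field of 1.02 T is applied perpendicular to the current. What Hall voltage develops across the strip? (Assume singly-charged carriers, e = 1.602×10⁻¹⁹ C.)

V_H = IB/(n e t).
V_H = (0.744)(1.02)/((8.37×10²⁷)(1.602×10⁻¹⁹)(1.62×10⁻³)) ≈ 3.49×10⁻⁷ V.

V_H ≈ 3.49×10⁻⁷ V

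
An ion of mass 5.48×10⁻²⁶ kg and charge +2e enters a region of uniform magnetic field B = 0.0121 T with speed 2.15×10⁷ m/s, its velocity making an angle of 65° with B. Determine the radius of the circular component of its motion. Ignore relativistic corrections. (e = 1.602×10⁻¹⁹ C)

r ≈ 275 m

v⊥ = v sinθ = 2.15×10⁷·sin65° ≈ 1.949×10⁷ m/s.
r = m v⊥/(|q|B) = (5.48×10⁻²⁶)(1.949×10⁷)/((3.204×10⁻¹⁹)(0.0121)) ≈ 275 m.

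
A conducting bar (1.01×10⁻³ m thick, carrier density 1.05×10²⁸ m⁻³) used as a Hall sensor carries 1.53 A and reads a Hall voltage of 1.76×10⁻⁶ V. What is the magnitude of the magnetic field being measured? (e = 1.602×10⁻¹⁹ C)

B ≈ 1.95 T

From V_H = IB/(n e t), B = V_H n e t / I.
B = (1.76×10⁻⁶)(1.05×10²⁸)(1.602×10⁻¹⁹)(1.01×10⁻³)/1.53 ≈ 1.95 T.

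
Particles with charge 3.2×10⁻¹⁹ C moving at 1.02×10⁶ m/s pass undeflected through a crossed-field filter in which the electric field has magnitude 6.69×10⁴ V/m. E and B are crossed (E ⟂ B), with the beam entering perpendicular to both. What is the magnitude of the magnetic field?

B = 0.0656 T

Balance of forces in the selector: qE = qvB ⇒ B = E/v.
B = 6.69×10⁴/1.02×10⁶ = 0.0656 T.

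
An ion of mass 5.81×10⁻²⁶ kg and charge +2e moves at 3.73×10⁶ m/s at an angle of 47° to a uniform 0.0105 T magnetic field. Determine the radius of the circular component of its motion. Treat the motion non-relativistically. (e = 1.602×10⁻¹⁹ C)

r ≈ 47.1 m

v⊥ = v sinθ = 3.73×10⁶·sin47° ≈ 2.728×10⁶ m/s.
r = m v⊥/(|q|B) = (5.81×10⁻²⁶)(2.728×10⁶)/((3.204×10⁻¹⁹)(0.0105)) ≈ 47.1 m.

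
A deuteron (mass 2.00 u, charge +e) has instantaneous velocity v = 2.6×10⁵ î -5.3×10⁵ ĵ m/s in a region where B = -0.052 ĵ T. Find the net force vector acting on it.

v×B = (0, 0, -1.35×10⁴) N/C.
F = q v×B = (1.602×10⁻¹⁹ C)·(0, 0, -1.35×10⁴) = (0, 0, -2.17×10⁻¹⁵) N.

F ≈ (0, 0, -2.17×10⁻¹⁵) N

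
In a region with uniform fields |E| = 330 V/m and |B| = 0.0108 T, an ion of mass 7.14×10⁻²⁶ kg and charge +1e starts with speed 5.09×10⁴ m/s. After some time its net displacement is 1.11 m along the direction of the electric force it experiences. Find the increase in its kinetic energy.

ΔKE ≈ 5.87×10⁻¹⁷ J

The magnetic force is always ⟂ v and does no work; only the electric force changes KE.
ΔKE = F_E · d = |q|E d = (1.602×10⁻¹⁹)(330)(1.11) ≈ 5.87×10⁻¹⁷ J.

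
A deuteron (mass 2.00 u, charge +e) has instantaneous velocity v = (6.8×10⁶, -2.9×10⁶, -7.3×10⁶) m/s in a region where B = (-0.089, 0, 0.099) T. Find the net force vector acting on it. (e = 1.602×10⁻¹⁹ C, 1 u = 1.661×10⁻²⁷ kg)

F ≈ (-4.60×10⁻¹⁴, -3.76×10⁻¹⁵, -4.13×10⁻¹⁴) N

v×B = (-2.87×10⁵, -2.35×10⁴, -2.58×10⁵) N/C.
F = q v×B = (1.602×10⁻¹⁹ C)·(-2.87×10⁵, -2.35×10⁴, -2.58×10⁵) = (-4.60×10⁻¹⁴, -3.76×10⁻¹⁵, -4.13×10⁻¹⁴) N.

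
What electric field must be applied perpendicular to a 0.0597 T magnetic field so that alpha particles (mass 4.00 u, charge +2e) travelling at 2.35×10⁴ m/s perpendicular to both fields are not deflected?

For straight-line motion qE = qvB, so E = vB.
E = 2.35×10⁴ × 0.0597 = 1400 V/m.

E = 1400 V/m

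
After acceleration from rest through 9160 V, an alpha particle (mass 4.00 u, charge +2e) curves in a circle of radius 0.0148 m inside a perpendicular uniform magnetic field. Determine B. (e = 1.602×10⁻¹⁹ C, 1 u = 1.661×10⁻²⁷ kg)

B ≈ 1.32 T

v = √(2|q|V/m) = √(2·3.204×10⁻¹⁹·9160/6.644×10⁻²⁷) ≈ 9.399×10⁵ m/s.
B = mv/(|q|r) = (6.644×10⁻²⁷)(9.399×10⁵)/((3.204×10⁻¹⁹)(0.0148)) ≈ 1.32 T.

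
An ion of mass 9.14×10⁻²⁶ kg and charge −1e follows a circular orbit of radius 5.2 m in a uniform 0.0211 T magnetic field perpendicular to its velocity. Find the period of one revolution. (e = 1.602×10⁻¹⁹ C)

T ≈ 1.70×10⁻⁴ s

The cyclotron period depends only on m, q, B: T = 2πm/(|q|B).
T = 2π(9.14×10⁻²⁶)/((1.602×10⁻¹⁹)(0.0211)) ≈ 1.70×10⁻⁴ s.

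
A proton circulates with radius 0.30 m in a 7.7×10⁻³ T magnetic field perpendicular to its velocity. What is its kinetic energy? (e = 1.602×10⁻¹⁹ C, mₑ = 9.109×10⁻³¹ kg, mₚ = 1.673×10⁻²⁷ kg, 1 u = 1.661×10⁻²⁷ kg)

KE ≈ 4.1×10⁻¹⁷ J

v = |q|Br/m, then KE = ½mv² = (qBr)²/(2m).
v = (1.602×10⁻¹⁹)(7.7×10⁻³)(0.30)/1.673×10⁻²⁷ ≈ 2.212×10⁵ m/s.
KE = ½(1.673×10⁻²⁷)(2.212×10⁵)² ≈ 4.1×10⁻¹⁷ J.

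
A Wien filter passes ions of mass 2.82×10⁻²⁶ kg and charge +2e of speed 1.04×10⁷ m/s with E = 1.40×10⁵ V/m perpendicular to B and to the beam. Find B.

Balance of forces in the selector: qE = qvB ⇒ B = E/v.
B = 1.40×10⁵/1.04×10⁷ = 0.0135 T.

B = 0.0135 T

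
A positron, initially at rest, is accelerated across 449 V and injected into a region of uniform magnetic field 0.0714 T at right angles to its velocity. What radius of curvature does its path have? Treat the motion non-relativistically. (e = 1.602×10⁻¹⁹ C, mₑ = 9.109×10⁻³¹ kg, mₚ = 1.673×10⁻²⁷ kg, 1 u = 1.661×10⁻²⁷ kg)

Acceleration: |q|V = ½mv² ⇒ v = √(2|q|V/m) = √(2·1.602×10⁻¹⁹·449/9.109×10⁻³¹) ≈ 1.257×10⁷ m/s.
In the field: r = mv/(|q|B) = (9.109×10⁻³¹)(1.257×10⁷)/((1.602×10⁻¹⁹)(0.0714)) ≈ 1.00×10⁻³ m.

r ≈ 1.00×10⁻³ m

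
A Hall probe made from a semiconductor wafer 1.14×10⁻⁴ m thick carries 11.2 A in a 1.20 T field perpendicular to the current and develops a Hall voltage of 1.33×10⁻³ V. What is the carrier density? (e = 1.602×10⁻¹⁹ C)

From V_H = IB/(n e t), n = IB/(V_H e t).
n = (11.2)(1.20)/((1.33×10⁻³)(1.602×10⁻¹⁹)(1.14×10⁻⁴)) ≈ 5.53×10²⁶ m⁻³.

n ≈ 5.53×10²⁶ m⁻³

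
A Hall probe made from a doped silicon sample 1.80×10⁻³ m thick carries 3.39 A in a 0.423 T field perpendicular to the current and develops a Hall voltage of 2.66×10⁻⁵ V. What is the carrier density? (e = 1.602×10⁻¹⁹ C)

From V_H = IB/(n e t), n = IB/(V_H e t).
n = (3.39)(0.423)/((2.66×10⁻⁵)(1.602×10⁻¹⁹)(1.80×10⁻³)) ≈ 1.87×10²⁶ m⁻³.

n ≈ 1.87×10²⁶ m⁻³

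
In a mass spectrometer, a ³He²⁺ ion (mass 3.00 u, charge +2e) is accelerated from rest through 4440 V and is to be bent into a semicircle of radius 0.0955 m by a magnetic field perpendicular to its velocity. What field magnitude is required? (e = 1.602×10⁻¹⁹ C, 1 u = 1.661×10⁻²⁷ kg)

v = √(2|q|V/m) = √(2·3.204×10⁻¹⁹·4440/4.983×10⁻²⁷) ≈ 7.556×10⁵ m/s.
B = mv/(|q|r) = (4.983×10⁻²⁷)(7.556×10⁵)/((3.204×10⁻¹⁹)(0.0955)) ≈ 0.123 T.

B ≈ 0.123 T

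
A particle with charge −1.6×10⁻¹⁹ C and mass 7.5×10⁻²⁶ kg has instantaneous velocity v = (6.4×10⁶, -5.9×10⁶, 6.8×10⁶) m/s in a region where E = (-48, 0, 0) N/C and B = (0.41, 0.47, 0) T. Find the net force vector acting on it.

v×B = (-3.20×10⁶, 2.79×10⁶, 5.43×10⁶) N/C.
E + v×B = (-3.20×10⁶, 2.79×10⁶, 5.43×10⁶) N/C.
F = q(E + v×B) = (−1.6×10⁻¹⁹ C)·(-3.20×10⁶, 2.79×10⁶, 5.43×10⁶) = (5.11×10⁻¹³, -4.46×10⁻¹³, -8.68×10⁻¹³) N.

F ≈ (5.11×10⁻¹³, -4.46×10⁻¹³, -8.68×10⁻¹³) N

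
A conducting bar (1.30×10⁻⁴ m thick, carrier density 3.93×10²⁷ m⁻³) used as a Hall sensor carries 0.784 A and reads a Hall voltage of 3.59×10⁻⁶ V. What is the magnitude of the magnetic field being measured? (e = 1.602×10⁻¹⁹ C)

From V_H = IB/(n e t), B = V_H n e t / I.
B = (3.59×10⁻⁶)(3.93×10²⁷)(1.602×10⁻¹⁹)(1.30×10⁻⁴)/0.784 ≈ 0.375 T.

B ≈ 0.375 T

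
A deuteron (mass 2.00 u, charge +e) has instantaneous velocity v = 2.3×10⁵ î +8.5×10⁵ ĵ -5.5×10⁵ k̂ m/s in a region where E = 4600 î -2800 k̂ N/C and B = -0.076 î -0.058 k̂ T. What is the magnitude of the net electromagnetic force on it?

|F| ≈ 1.51×10⁻¹⁴ N

v×B = (-4.93×10⁴, 5.51×10⁴, 6.46×10⁴) N/C.
E + v×B = (-4.47×10⁴, 5.51×10⁴, 6.18×10⁴) N/C.
F = q(E + v×B) = (1.602×10⁻¹⁹ C)·(-4.47×10⁴, 5.51×10⁴, 6.18×10⁴) = (-7.16×10⁻¹⁵, 8.83×10⁻¹⁵, 9.90×10⁻¹⁵) N.
|F| = 1.51×10⁻¹⁴ N.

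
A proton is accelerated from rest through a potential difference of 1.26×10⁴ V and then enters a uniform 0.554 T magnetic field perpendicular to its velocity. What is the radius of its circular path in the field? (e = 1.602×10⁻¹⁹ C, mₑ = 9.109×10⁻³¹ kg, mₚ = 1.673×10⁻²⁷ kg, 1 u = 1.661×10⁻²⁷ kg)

r ≈ 0.0293 m

Acceleration: |q|V = ½mv² ⇒ v = √(2|q|V/m) = √(2·1.602×10⁻¹⁹·1.26×10⁴/1.673×10⁻²⁷) ≈ 1.553×10⁶ m/s.
In the field: r = mv/(|q|B) = (1.673×10⁻²⁷)(1.553×10⁶)/((1.602×10⁻¹⁹)(0.554)) ≈ 0.0293 m.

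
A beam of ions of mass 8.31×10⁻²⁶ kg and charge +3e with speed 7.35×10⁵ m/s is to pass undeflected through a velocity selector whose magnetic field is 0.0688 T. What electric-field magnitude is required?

For straight-line motion qE = qvB, so E = vB.
E = 7.35×10⁵ × 0.0688 = 5.06×10⁴ V/m.

E = 5.06×10⁴ V/m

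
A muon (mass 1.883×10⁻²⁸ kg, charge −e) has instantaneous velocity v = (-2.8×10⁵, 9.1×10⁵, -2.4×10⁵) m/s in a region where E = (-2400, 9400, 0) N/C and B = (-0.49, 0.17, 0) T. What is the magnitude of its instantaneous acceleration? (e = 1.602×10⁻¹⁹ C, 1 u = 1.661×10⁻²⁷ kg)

|a| ≈ 3.57×10¹⁴ m/s²

v×B = (4.08×10⁴, 1.18×10⁵, 3.98×10⁵) N/C.
E + v×B = (3.84×10⁴, 1.27×10⁵, 3.98×10⁵) N/C.
F = q(E + v×B) = (−1.602×10⁻¹⁹ C)·(3.84×10⁴, 1.27×10⁵, 3.98×10⁵) = (-6.15×10⁻¹⁵, -2.03×10⁻¹⁴, -6.38×10⁻¹⁴) N.
|a| = |F|/m = 6.725×10⁻¹⁴/1.883×10⁻²⁸ ≈ 3.57×10¹⁴ m/s².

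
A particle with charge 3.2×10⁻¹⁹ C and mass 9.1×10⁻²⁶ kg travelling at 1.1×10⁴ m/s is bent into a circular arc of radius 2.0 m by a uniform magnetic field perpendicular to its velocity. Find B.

B ≈ 1.6×10⁻³ T

From |q|vB = mv²/r, B = mv/(|q|r).
B = (9.1×10⁻²⁶)(1.1×10⁴)/((3.2×10⁻¹⁹)(2.0)) ≈ 1.6×10⁻³ T.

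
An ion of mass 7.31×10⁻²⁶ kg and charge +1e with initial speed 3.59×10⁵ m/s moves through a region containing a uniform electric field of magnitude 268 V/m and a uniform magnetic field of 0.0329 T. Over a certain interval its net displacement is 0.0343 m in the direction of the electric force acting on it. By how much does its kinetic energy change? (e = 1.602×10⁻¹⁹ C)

ΔKE ≈ 1.47×10⁻¹⁸ J

The magnetic force is always ⟂ v and does no work; only the electric force changes KE.
ΔKE = F_E · d = |q|E d = (1.602×10⁻¹⁹)(268)(0.0343) ≈ 1.47×10⁻¹⁸ J.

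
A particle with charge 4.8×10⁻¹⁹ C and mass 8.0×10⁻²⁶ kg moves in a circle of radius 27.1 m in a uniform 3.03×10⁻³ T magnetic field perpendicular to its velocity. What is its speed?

From |q|vB = mv²/r, v = |q|Br/m.
v = (4.8×10⁻¹⁹)(3.03×10⁻³)(27.1)/8.0×10⁻²⁶ ≈ 4.93×10⁵ m/s.

v ≈ 4.93×10⁵ m/s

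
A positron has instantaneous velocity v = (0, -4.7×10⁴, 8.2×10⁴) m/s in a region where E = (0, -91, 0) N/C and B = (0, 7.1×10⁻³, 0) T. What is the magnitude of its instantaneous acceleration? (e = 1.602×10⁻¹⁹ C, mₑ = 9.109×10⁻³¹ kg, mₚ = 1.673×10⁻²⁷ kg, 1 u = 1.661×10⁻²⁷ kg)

|a| ≈ 1.04×10¹⁴ m/s²

v×B = (-582, 0, 0) N/C.
E + v×B = (-582, -91.0, 0) N/C.
F = q(E + v×B) = (1.602×10⁻¹⁹ C)·(-582, -91.0, 0) = (-9.33×10⁻¹⁷, -1.46×10⁻¹⁷, 0) N.
|a| = |F|/m = 9.440×10⁻¹⁷/9.109×10⁻³¹ ≈ 1.04×10¹⁴ m/s².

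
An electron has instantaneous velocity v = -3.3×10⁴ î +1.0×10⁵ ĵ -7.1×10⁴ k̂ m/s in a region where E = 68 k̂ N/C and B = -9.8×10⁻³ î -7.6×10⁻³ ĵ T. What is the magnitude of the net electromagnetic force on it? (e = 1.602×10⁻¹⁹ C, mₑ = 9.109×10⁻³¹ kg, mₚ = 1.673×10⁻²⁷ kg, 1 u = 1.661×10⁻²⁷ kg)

v×B = (-540, 696, 1230) N/C.
E + v×B = (-540, 696, 1300) N/C.
F = q(E + v×B) = (−1.602×10⁻¹⁹ C)·(-540, 696, 1300) = (8.64×10⁻¹⁷, -1.11×10⁻¹⁶, -2.08×10⁻¹⁶) N.
|F| = 2.51×10⁻¹⁶ N.

|F| ≈ 2.51×10⁻¹⁶ N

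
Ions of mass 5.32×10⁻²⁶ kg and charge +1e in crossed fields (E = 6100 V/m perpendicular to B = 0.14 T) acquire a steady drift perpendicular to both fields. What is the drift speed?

v_d ≈ 4.4×10⁴ m/s

In crossed fields the guiding centre drifts at v_d = |E×B|/B² = E/B, independent of charge and mass.
v_d = 6100/0.14 = 4.4×10⁴ m/s.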